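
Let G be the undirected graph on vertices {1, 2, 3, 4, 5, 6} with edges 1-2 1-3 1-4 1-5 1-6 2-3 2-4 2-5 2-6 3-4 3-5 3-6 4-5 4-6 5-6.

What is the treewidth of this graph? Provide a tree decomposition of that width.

Treewidth 5.
Bags: B1 = {1, 2, 3, 4, 5, 6}
Tree: (single bag)

With just one bag of size 6, the width is 6 − 1 = 5, so tw(G) ≤ 5. For the lower bound, the 6 vertices {1, 2, 3, 4, 5, 6} are pairwise adjacent, and any tree decomposition puts a clique entirely inside one bag — forcing width ≥ 5. Combining the bounds, tw(G) = 5.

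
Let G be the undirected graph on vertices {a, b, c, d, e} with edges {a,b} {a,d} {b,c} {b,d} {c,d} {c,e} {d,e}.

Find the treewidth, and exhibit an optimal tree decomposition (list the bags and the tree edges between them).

Every bag has size at most 3, so the width is 3 − 1 = 2 and tw(G) ≤ 2. For the lower bound, the 3 vertices {c, d, e} are pairwise adjacent, and any tree decomposition puts a clique entirely inside one bag — forcing width ≥ 2. Hence tw(G) = 2 exactly.

Treewidth 2.
Bags: B1 = {c, d, e}  B2 = {b, c, d}  B3 = {a, b, d}
Tree: B1–B2, B2–B3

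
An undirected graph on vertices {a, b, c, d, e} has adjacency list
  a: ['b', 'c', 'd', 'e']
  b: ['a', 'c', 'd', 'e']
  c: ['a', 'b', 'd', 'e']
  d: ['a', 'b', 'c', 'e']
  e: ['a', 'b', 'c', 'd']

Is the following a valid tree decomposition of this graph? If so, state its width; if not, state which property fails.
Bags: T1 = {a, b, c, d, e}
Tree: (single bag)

Checking the three conditions: (i) the bags cover all of {a, b, c, d, e}; (ii) for each edge, some bag contains both endpoints; (iii) the bags containing any fixed vertex form a subtree. All hold, so the decomposition is valid with width 5 − 1 = 4.

Yes; width 4.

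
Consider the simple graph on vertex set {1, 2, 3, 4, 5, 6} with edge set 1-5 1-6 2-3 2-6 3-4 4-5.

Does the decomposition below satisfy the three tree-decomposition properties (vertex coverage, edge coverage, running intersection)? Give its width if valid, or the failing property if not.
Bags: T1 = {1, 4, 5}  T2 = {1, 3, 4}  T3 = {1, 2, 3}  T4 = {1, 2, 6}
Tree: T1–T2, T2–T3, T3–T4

Checking the three conditions: (i) the bags cover all of {1, 2, 3, 4, 5, 6}; (ii) for each edge, some bag contains both endpoints; (iii) the bags containing any fixed vertex form a subtree. All hold, so the decomposition is valid with width 3 − 1 = 2.

Yes; width 2.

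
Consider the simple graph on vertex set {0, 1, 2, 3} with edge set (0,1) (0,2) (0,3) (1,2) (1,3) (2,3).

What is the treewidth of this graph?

A width-3 tree decomposition is:
Bags: B1 = {0, 1, 2, 3}
Tree: (single bag)
With just one bag of size 4, the width is 4 − 1 = 3, so tw(G) ≤ 3. On the other hand G contains the 4-clique {0, 1, 2, 3}. A clique must lie in a single bag of any decomposition, so no decomposition can have width below 3. Therefore the treewidth is 3.

3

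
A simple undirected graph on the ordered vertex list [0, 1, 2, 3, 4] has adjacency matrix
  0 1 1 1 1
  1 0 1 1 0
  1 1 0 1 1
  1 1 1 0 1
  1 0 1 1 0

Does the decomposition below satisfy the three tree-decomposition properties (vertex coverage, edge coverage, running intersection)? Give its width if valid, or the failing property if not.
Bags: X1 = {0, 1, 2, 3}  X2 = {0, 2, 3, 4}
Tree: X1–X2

Checking the three conditions: (i) the bags cover all of {0, 1, 2, 3, 4}; (ii) for each edge, some bag contains both endpoints; (iii) the bags containing any fixed vertex form a subtree. All hold, so the decomposition is valid with width 4 − 1 = 3.

Yes; width 3.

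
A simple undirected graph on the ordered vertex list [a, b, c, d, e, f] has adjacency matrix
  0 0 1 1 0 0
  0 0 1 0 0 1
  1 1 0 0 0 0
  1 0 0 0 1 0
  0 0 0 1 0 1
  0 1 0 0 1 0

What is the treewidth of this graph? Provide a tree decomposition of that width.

Every bag has size at most 3, so the width is 3 − 1 = 2 and tw(G) ≤ 2. For the lower bound, G contains the cycle c–b–f–e–d–a–c, so G is not a forest; only forests have treewidth ≤ 1, hence tw(G) ≥ 2. The upper and lower bounds meet at 2, so that is the treewidth.

Treewidth 2.
One optimal decomposition is:
Bags: B1 = {b, c, f}  B2 = {c, e, f}  B3 = {c, d, e}  B4 = {a, c, d}
Tree: B1–B2, B2–B3, B3–B4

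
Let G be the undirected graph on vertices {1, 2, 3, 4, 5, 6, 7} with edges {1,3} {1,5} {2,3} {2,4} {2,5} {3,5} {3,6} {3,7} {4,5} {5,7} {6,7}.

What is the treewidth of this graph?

2

A width-2 tree decomposition is:
Bags: B1 = {2, 3, 5}  B2 = {2, 4, 5}  B3 = {3, 5, 7}  B4 = {3, 6, 7}  B5 = {1, 3, 5}
Tree: B1–B2, B1–B3, B3–B4, B1–B5
Every bag has size at most 3, so the width is 3 − 1 = 2 and tw(G) ≤ 2. For the lower bound, the 3 vertices {1, 3, 5} are pairwise adjacent, and any tree decomposition puts a clique entirely inside one bag — forcing width ≥ 2. The upper and lower bounds meet at 2, so that is the treewidth.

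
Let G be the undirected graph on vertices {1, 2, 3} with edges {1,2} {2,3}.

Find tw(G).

1

A width-1 tree decomposition is:
Bags: B1 = {2, 3}  B2 = {1, 2}
Tree: B1–B2
Each bag holds 2 vertices, so the decomposition has width 1, which upper-bounds the treewidth. Since G has at least one edge (e.g. 3–2), it is not an edgeless graph, so tw(G) ≥ 1. The upper and lower bounds meet at 1, so that is the treewidth.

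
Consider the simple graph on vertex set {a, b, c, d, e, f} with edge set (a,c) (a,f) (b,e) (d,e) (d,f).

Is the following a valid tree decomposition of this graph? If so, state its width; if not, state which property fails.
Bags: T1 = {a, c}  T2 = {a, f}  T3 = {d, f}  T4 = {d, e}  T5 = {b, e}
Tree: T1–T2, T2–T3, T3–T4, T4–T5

Yes; width 1.

Checking the three conditions: (i) the bags cover all of {a, b, c, d, e, f}; (ii) for each edge, some bag contains both endpoints; (iii) the bags containing any fixed vertex form a subtree. All hold, so the decomposition is valid with width 2 − 1 = 1.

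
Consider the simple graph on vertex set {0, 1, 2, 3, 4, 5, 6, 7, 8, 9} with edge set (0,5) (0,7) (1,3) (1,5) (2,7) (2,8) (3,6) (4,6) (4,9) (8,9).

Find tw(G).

A width-2 tree decomposition is:
Bags: B1 = {0, 2, 7}  B2 = {0, 2, 5}  B3 = {1, 2, 5}  B4 = {1, 2, 3}  B5 = {2, 3, 6}  B6 = {2, 4, 6}  B7 = {2, 4, 9}  B8 = {2, 8, 9}
Tree: B1–B2, B2–B3, B3–B4, B4–B5, B5–B6, B6–B7, B7–B8
The largest bag has 3 vertices, giving width 2; this decomposition certifies tw(G) ≤ 2. For the lower bound, G contains the cycle 2–7–0–5–1–3–6–4–9–8–2, so G is not a forest; only forests have treewidth ≤ 1, hence tw(G) ≥ 2. Therefore the treewidth is 2.

2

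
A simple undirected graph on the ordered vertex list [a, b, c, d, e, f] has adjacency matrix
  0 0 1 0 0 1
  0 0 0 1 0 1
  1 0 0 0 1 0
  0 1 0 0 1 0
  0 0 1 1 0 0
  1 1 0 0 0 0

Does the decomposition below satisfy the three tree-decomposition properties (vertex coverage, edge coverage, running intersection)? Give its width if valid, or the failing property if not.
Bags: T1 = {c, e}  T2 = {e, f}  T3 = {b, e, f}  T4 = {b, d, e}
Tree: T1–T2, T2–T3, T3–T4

A tree decomposition must satisfy three properties: every vertex lies in some bag; for every edge, both endpoints lie together in some bag; and for every vertex, the bags containing it form a connected subtree. Here vertex a appears in no bag, so the decomposition is invalid.

No — vertex a appears in no bag.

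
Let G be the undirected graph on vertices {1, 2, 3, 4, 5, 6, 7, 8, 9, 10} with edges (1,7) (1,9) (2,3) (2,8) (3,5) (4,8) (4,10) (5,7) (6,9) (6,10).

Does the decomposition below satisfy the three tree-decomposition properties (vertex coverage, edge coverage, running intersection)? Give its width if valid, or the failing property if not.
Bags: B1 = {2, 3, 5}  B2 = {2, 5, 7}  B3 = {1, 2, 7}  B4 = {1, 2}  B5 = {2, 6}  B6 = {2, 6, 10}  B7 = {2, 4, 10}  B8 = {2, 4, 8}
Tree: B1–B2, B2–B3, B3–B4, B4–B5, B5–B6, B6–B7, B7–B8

No — vertex 9 appears in no bag.

A tree decomposition must satisfy three properties: every vertex lies in some bag; for every edge, both endpoints lie together in some bag; and for every vertex, the bags containing it form a connected subtree. Here vertex 9 appears in no bag, so the decomposition is invalid.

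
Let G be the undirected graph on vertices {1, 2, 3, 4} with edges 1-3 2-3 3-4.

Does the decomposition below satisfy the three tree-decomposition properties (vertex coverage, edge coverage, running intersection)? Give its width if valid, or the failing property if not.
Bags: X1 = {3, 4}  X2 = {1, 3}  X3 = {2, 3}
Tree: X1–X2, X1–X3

Yes; width 1.

Every vertex of G appears in some bag (union = {1, 2, 3, 4}); every edge is covered by a bag; and for each vertex v the set of bags containing v is connected in the bag tree. The decomposition is therefore valid. The largest bag has 2 vertices, so the width is 1.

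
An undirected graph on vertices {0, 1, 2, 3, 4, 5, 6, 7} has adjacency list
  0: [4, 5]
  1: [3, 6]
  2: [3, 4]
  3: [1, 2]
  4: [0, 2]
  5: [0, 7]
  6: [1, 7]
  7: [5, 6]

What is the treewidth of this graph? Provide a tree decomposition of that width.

Every bag has size at most 3, so the width is 3 − 1 = 2 and tw(G) ≤ 2. For the lower bound, G contains the cycle 5–7–6–1–3–2–4–0–5, so G is not a forest; only forests have treewidth ≤ 1, hence tw(G) ≥ 2. Hence tw(G) = 2 exactly.

Treewidth 2.
One such decomposition:
Bags: B1 = {5, 6, 7}  B2 = {1, 5, 6}  B3 = {1, 3, 5}  B4 = {2, 3, 5}  B5 = {2, 4, 5}  B6 = {0, 4, 5}
Tree: B1–B2, B2–B3, B3–B4, B4–B5, B5–B6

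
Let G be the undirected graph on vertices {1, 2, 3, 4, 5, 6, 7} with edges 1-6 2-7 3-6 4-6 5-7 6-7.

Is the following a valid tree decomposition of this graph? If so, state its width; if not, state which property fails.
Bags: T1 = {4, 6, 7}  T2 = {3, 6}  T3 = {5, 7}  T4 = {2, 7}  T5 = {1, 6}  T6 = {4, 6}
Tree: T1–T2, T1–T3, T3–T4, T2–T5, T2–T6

A tree decomposition must satisfy three properties: every vertex lies in some bag; for every edge, both endpoints lie together in some bag; and for every vertex, the bags containing it form a connected subtree. Here bags containing vertex 4 are not connected in the tree, so the decomposition is invalid.

No — bags containing vertex 4 are not connected in the tree.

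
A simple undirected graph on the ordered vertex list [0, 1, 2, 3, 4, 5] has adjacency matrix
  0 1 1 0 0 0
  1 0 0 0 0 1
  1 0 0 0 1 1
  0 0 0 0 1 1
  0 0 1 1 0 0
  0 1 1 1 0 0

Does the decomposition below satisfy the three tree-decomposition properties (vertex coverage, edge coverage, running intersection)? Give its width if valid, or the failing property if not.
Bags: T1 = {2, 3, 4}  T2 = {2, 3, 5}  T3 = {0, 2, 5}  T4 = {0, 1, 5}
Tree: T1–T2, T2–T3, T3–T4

Yes; width 2.

Checking the three conditions: (i) the bags cover all of {0, 1, 2, 3, 4, 5}; (ii) for each edge, some bag contains both endpoints; (iii) the bags containing any fixed vertex form a subtree. All hold, so the decomposition is valid with width 3 − 1 = 2.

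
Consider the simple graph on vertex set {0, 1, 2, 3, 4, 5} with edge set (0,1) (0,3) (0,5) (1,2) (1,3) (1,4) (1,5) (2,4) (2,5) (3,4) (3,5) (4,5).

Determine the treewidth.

A width-3 tree decomposition is:
Bags: B1 = {1, 3, 4, 5}  B2 = {1, 2, 4, 5}  B3 = {0, 1, 3, 5}
Tree: B1–B2, B1–B3
Every bag has size at most 4, so the width is 4 − 1 = 3 and tw(G) ≤ 3. On the other hand G contains the 4-clique {1, 2, 4, 5}. A clique must lie in a single bag of any decomposition, so no decomposition can have width below 3. Therefore the treewidth is 3.

3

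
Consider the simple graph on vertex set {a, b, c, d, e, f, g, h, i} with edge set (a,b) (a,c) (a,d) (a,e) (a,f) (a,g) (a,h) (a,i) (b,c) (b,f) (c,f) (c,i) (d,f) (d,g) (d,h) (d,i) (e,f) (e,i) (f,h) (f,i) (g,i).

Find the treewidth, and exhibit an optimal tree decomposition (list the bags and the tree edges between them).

The largest bag has 4 vertices, giving width 3; this decomposition certifies tw(G) ≤ 3. For the lower bound, the 4 vertices {a, d, g, i} are pairwise adjacent, and any tree decomposition puts a clique entirely inside one bag — forcing width ≥ 3. Therefore the treewidth is 3.

Treewidth 3.
One optimal decomposition is:
Bags: B1 = {a, d, f, i}  B2 = {a, d, g, i}  B3 = {a, c, f, i}  B4 = {a, e, f, i}  B5 = {a, b, c, f}  B6 = {a, d, f, h}
Tree: B1–B2, B1–B3, B3–B4, B3–B5, B1–B6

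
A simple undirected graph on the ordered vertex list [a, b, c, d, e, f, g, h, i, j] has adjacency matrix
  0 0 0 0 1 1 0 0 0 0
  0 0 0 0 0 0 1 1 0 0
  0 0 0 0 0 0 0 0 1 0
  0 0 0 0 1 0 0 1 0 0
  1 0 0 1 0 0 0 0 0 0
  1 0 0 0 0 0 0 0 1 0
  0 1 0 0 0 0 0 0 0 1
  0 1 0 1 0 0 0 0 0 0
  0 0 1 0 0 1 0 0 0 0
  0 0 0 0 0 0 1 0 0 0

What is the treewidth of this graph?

A width-1 tree decomposition is:
Bags: B1 = {g, j}  B2 = {b, g}  B3 = {b, h}  B4 = {d, h}  B5 = {d, e}  B6 = {a, e}  B7 = {a, f}  B8 = {f, i}  B9 = {c, i}
Tree: B1–B2, B2–B3, B3–B4, B4–B5, B5–B6, B6–B7, B7–B8, B8–B9
The largest bag has 2 vertices, giving width 1; this decomposition certifies tw(G) ≤ 1. Since G has at least one edge (e.g. j–g), it is not an edgeless graph, so tw(G) ≥ 1. The upper and lower bounds meet at 1, so that is the treewidth.

1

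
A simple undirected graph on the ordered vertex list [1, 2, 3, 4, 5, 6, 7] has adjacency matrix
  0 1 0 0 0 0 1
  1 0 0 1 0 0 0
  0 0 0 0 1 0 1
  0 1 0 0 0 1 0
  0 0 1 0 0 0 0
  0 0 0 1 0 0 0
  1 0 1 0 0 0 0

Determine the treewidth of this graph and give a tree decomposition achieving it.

Treewidth 1.
One such decomposition:
Bags: B1 = {3, 5}  B2 = {3, 7}  B3 = {1, 7}  B4 = {1, 2}  B5 = {2, 4}  B6 = {4, 6}
Tree: B1–B2, B2–B3, B3–B4, B4–B5, B5–B6

The largest bag has 2 vertices, giving width 1; this decomposition certifies tw(G) ≤ 1. Since G has at least one edge (e.g. 5–3), it is not an edgeless graph, so tw(G) ≥ 1. The upper and lower bounds meet at 1, so that is the treewidth.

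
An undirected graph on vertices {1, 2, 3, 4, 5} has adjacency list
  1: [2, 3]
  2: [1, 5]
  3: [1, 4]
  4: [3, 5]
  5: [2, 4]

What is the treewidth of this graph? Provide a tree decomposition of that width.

The largest bag has 3 vertices, giving width 2; this decomposition certifies tw(G) ≤ 2. For the lower bound, G contains the cycle 4–3–1–2–5–4, so G is not a forest; only forests have treewidth ≤ 1, hence tw(G) ≥ 2. The upper and lower bounds meet at 2, so that is the treewidth.

Treewidth 2.
Bags: B1 = {1, 3, 4}  B2 = {1, 2, 4}  B3 = {2, 4, 5}
Tree: B1–B2, B2–B3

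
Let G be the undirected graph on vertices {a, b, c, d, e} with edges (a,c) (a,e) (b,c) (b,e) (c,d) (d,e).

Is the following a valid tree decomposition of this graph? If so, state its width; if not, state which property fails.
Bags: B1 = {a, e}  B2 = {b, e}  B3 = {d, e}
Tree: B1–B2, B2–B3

No — vertex c appears in no bag.

A tree decomposition must satisfy three properties: every vertex lies in some bag; for every edge, both endpoints lie together in some bag; and for every vertex, the bags containing it form a connected subtree. Here vertex c appears in no bag, so the decomposition is invalid.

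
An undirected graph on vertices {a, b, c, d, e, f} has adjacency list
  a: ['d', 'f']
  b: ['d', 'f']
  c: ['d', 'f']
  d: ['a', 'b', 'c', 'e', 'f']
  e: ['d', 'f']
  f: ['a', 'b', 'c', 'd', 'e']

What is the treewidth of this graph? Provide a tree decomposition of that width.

Treewidth 2.
One optimal decomposition is:
Bags: B1 = {a, d, f}  B2 = {b, d, f}  B3 = {d, e, f}  B4 = {c, d, f}
Tree: B1–B2, B1–B3, B1–B4

Each bag holds 3 vertices, so the decomposition has width 2, which upper-bounds the treewidth. On the other hand G contains the 3-clique {d, e, f}. A clique must lie in a single bag of any decomposition, so no decomposition can have width below 2. The upper and lower bounds meet at 2, so that is the treewidth.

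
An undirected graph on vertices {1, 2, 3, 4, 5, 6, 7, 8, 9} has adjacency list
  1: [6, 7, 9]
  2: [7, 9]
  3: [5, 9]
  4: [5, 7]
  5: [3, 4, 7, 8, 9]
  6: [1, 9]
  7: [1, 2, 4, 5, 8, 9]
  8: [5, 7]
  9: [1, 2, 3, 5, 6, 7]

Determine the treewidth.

A width-2 tree decomposition is:
Bags: B1 = {1, 7, 9}  B2 = {1, 6, 9}  B3 = {5, 7, 9}  B4 = {3, 5, 9}  B5 = {5, 7, 8}  B6 = {4, 5, 7}  B7 = {2, 7, 9}
Tree: B1–B2, B1–B3, B3–B4, B3–B5, B5–B6, B1–B7
Every bag has size at most 3, so the width is 3 − 1 = 2 and tw(G) ≤ 2. For the lower bound, the 3 vertices {3, 5, 9} are pairwise adjacent, and any tree decomposition puts a clique entirely inside one bag — forcing width ≥ 2. The upper and lower bounds meet at 2, so that is the treewidth.

2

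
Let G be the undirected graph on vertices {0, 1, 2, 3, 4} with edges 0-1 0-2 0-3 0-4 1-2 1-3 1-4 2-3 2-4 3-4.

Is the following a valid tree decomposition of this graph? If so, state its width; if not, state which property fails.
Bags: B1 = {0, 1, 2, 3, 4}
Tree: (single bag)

Yes; width 4.

Every vertex of G appears in some bag (union = {0, 1, 2, 3, 4}); every edge is covered by a bag; and for each vertex v the set of bags containing v is connected in the bag tree. The decomposition is therefore valid. The largest bag has 5 vertices, so the width is 4.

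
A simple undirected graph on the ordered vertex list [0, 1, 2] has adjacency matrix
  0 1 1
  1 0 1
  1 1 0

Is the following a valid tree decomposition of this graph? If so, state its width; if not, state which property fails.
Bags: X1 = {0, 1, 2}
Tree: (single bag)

Every vertex of G appears in some bag (union = {0, 1, 2}); every edge is covered by a bag; and for each vertex v the set of bags containing v is connected in the bag tree. The decomposition is therefore valid. The largest bag has 3 vertices, so the width is 2.

Yes; width 2.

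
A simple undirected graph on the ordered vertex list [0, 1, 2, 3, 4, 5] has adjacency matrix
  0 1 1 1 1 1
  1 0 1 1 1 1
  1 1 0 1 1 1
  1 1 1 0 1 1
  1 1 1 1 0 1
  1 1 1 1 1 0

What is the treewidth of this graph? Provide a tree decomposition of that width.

Treewidth 5.
One such decomposition:
Bags: B1 = {0, 1, 2, 3, 4, 5}
Tree: (single bag)

A single bag containing all 6 vertices is trivially a valid decomposition of width 5. For the lower bound, the 6 vertices {0, 1, 2, 3, 4, 5} are pairwise adjacent, and any tree decomposition puts a clique entirely inside one bag — forcing width ≥ 5. Hence tw(G) = 5 exactly.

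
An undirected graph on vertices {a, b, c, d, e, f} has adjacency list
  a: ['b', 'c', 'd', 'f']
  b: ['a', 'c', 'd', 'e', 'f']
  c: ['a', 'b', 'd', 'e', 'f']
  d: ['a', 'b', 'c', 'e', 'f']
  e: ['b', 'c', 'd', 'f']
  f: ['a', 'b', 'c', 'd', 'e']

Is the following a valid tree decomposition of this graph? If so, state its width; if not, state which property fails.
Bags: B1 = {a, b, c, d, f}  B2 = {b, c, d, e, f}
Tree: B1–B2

Checking the three conditions: (i) the bags cover all of {a, b, c, d, e, f}; (ii) for each edge, some bag contains both endpoints; (iii) the bags containing any fixed vertex form a subtree. All hold, so the decomposition is valid with width 5 − 1 = 4.

Yes; width 4.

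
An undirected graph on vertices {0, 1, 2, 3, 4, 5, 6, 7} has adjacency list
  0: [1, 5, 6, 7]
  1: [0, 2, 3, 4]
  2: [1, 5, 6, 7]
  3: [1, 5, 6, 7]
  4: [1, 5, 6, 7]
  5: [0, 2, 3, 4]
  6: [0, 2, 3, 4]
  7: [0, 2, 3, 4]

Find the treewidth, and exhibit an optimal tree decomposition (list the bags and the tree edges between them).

Every bag has size at most 5, so the width is 5 − 1 = 4 and tw(G) ≤ 4. For the lower bound: the 5 vertex sets {0,1}, {3,7}, {2,5}, {6}, {4} are disjoint, each induces a connected subgraph, and every pair is joined by at least one edge of G. Contracting each set to a single vertex therefore yields K_{5} as a minor, and since treewidth is minor-monotone, tw(G) ≥ tw(K_{5}) = 4. Hence tw(G) = 4 exactly.

Treewidth 4.
One such decomposition:
Bags: B1 = {0, 1, 5, 6, 7}  B2 = {1, 3, 5, 6, 7}  B3 = {1, 2, 5, 6, 7}  B4 = {1, 4, 5, 6, 7}
Tree: B1–B2, B2–B3, B3–B4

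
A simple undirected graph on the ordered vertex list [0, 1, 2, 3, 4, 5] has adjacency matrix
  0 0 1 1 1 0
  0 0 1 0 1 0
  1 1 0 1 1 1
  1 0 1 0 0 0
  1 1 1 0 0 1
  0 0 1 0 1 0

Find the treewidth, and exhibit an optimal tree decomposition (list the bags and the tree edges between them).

The largest bag has 3 vertices, giving width 2; this decomposition certifies tw(G) ≤ 2. On the other hand G contains the 3-clique {0, 2, 3}. A clique must lie in a single bag of any decomposition, so no decomposition can have width below 2. Combining the bounds, tw(G) = 2.

Treewidth 2.
One optimal decomposition is:
Bags: B1 = {1, 2, 4}  B2 = {0, 2, 4}  B3 = {2, 4, 5}  B4 = {0, 2, 3}
Tree: B1–B2, B1–B3, B2–B4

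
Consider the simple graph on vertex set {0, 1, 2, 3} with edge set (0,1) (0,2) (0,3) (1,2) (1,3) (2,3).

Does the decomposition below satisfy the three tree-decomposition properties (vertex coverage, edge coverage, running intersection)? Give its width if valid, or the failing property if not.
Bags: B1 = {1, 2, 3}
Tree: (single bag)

No — vertex 0 appears in no bag.

A tree decomposition must satisfy three properties: every vertex lies in some bag; for every edge, both endpoints lie together in some bag; and for every vertex, the bags containing it form a connected subtree. Here vertex 0 appears in no bag, so the decomposition is invalid.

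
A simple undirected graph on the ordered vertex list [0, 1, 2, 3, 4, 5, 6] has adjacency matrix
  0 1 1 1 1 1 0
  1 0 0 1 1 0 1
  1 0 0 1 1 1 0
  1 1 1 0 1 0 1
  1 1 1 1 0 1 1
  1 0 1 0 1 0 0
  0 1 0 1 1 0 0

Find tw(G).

A width-3 tree decomposition is:
Bags: B1 = {0, 2, 4, 5}  B2 = {0, 2, 3, 4}  B3 = {0, 1, 3, 4}  B4 = {1, 3, 4, 6}
Tree: B1–B2, B2–B3, B3–B4
Each bag holds 4 vertices, so the decomposition has width 3, which upper-bounds the treewidth. Conversely, {0, 1, 3, 4} is a clique of size 4, and the vertices of any clique must share a bag in every tree decomposition; so some bag has ≥ 4 vertices and tw(G) ≥ 3. Hence tw(G) = 3 exactly.

3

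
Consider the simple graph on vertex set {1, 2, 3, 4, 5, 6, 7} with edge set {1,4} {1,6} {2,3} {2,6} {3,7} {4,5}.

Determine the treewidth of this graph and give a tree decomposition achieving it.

Every bag has size at most 2, so the width is 2 − 1 = 1 and tw(G) ≤ 1. Any graph with an edge has treewidth ≥ 1, and G has the edge 5–4. Hence tw(G) = 1 exactly.

Treewidth 1.
One such decomposition:
Bags: B1 = {4, 5}  B2 = {1, 4}  B3 = {1, 6}  B4 = {2, 6}  B5 = {2, 3}  B6 = {3, 7}
Tree: B1–B2, B2–B3, B3–B4, B4–B5, B5–B6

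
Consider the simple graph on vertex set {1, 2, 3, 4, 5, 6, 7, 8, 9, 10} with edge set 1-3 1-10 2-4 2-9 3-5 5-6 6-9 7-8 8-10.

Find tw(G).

A width-1 tree decomposition is:
Bags: B1 = {7, 8}  B2 = {8, 10}  B3 = {1, 10}  B4 = {1, 3}  B5 = {3, 5}  B6 = {5, 6}  B7 = {6, 9}  B8 = {2, 9}  B9 = {2, 4}
Tree: B1–B2, B2–B3, B3–B4, B4–B5, B5–B6, B6–B7, B7–B8, B8–B9
The largest bag has 2 vertices, giving width 1; this decomposition certifies tw(G) ≤ 1. G has an edge, so its treewidth is at least 1. Hence tw(G) = 1 exactly.

1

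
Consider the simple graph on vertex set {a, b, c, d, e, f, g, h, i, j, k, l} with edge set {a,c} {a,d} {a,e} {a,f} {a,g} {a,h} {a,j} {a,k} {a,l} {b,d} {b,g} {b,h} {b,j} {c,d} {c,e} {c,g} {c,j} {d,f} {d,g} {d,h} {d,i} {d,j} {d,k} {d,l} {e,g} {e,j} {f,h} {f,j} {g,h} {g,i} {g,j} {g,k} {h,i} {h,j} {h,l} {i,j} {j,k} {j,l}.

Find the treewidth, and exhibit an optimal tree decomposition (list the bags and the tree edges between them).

Each bag holds 5 vertices, so the decomposition has width 4, which upper-bounds the treewidth. On the other hand G contains the 5-clique {a, d, g, h, j}. A clique must lie in a single bag of any decomposition, so no decomposition can have width below 4. Combining the bounds, tw(G) = 4.

Treewidth 4.
One optimal decomposition is:
Bags: B1 = {d, g, h, i, j}  B2 = {a, d, g, h, j}  B3 = {a, c, d, g, j}  B4 = {a, c, e, g, j}  B5 = {a, d, h, j, l}  B6 = {a, d, f, h, j}  B7 = {b, d, g, h, j}  B8 = {a, d, g, j, k}
Tree: B1–B2, B2–B3, B3–B4, B2–B5, B2–B6, B2–B7, B2–B8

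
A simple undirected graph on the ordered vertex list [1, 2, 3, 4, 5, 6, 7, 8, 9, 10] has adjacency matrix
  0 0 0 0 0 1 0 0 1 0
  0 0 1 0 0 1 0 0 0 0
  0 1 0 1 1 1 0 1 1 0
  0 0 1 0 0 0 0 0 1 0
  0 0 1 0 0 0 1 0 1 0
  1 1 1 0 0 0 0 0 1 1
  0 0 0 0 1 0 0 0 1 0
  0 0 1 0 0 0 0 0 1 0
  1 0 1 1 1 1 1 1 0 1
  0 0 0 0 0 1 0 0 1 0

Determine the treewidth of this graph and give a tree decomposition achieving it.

Treewidth 2.
One such decomposition:
Bags: B1 = {3, 6, 9}  B2 = {3, 4, 9}  B3 = {3, 5, 9}  B4 = {2, 3, 6}  B5 = {1, 6, 9}  B6 = {3, 8, 9}  B7 = {6, 9, 10}  B8 = {5, 7, 9}
Tree: B1–B2, B2–B3, B1–B4, B1–B5, B1–B6, B1–B7, B3–B8

Every bag has size at most 3, so the width is 3 − 1 = 2 and tw(G) ≤ 2. Conversely, {1, 6, 9} is a clique of size 3, and the vertices of any clique must share a bag in every tree decomposition; so some bag has ≥ 3 vertices and tw(G) ≥ 2. The upper and lower bounds meet at 2, so that is the treewidth.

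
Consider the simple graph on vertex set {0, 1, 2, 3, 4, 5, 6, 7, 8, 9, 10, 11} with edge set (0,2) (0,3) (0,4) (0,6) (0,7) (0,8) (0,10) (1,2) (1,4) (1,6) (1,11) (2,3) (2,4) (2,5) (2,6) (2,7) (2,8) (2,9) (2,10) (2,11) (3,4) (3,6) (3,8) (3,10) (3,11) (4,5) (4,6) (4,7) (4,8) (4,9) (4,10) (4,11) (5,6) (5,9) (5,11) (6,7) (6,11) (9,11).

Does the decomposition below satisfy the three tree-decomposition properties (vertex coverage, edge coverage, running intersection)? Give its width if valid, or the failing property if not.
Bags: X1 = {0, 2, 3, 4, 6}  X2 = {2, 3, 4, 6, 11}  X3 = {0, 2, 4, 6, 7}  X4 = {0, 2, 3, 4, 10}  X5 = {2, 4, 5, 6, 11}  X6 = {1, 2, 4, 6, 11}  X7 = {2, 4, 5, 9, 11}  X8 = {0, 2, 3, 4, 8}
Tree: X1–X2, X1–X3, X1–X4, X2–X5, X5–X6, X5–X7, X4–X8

Vertex coverage: the bags together contain {0, 1, 2, 3, 4, 5, 6, 7, 8, 9, 10, 11}, the full vertex set. Edge coverage: each edge of G has both endpoints in at least one bag. Running intersection: for every vertex, the bags containing it form a connected subtree. All three properties hold, so this is a valid tree decomposition of width max|bag| − 1 = 4, and hence tw(G) ≤ 4.

Yes; width 4.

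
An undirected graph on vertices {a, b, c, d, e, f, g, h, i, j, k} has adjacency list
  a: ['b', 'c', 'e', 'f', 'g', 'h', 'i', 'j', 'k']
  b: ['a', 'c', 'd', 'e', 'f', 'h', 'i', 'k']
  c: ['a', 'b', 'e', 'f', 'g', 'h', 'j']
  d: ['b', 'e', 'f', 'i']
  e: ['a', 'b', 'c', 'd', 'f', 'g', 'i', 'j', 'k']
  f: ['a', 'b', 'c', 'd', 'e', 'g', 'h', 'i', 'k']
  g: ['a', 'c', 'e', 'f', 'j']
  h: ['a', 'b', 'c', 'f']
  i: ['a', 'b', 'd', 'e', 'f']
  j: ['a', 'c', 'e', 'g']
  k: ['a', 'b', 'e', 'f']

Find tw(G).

A width-4 tree decomposition is:
Bags: B1 = {a, c, e, g, j}  B2 = {a, c, e, f, g}  B3 = {a, b, c, e, f}  B4 = {a, b, e, f, k}  B5 = {a, b, e, f, i}  B6 = {a, b, c, f, h}  B7 = {b, d, e, f, i}
Tree: B1–B2, B2–B3, B3–B4, B4–B5, B3–B6, B5–B7
Each bag holds 5 vertices, so the decomposition has width 4, which upper-bounds the treewidth. For the lower bound, the 5 vertices {a, c, e, g, j} are pairwise adjacent, and any tree decomposition puts a clique entirely inside one bag — forcing width ≥ 4. Combining the bounds, tw(G) = 4.

4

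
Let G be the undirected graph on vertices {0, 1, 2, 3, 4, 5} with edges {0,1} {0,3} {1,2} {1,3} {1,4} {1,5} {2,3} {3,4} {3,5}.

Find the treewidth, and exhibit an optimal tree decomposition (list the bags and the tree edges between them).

Treewidth 2.
One optimal decomposition is:
Bags: B1 = {1, 3, 5}  B2 = {1, 3, 4}  B3 = {1, 2, 3}  B4 = {0, 1, 3}
Tree: B1–B2, B2–B3, B3–B4

The largest bag has 3 vertices, giving width 2; this decomposition certifies tw(G) ≤ 2. For the lower bound, the 3 vertices {0, 1, 3} are pairwise adjacent, and any tree decomposition puts a clique entirely inside one bag — forcing width ≥ 2. Therefore the treewidth is 2.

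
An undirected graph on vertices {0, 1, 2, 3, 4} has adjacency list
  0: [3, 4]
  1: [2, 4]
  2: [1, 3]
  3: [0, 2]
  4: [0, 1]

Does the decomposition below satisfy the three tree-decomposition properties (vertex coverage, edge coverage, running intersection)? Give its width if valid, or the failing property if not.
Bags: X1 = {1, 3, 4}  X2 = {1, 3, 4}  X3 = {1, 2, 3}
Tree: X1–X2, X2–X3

A tree decomposition must satisfy three properties: every vertex lies in some bag; for every edge, both endpoints lie together in some bag; and for every vertex, the bags containing it form a connected subtree. Here vertex 0 appears in no bag, so the decomposition is invalid.

No — vertex 0 appears in no bag.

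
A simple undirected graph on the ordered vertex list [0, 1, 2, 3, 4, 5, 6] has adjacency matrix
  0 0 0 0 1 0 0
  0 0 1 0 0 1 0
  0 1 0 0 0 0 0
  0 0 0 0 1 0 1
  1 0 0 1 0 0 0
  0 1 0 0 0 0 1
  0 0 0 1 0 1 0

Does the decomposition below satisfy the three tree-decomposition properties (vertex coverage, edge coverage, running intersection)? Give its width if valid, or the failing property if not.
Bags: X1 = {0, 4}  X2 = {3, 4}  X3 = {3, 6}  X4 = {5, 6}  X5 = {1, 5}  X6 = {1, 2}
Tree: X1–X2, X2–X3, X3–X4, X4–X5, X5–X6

Vertex coverage: the bags together contain {0, 1, 2, 3, 4, 5, 6}, the full vertex set. Edge coverage: each edge of G has both endpoints in at least one bag. Running intersection: for every vertex, the bags containing it form a connected subtree. All three properties hold, so this is a valid tree decomposition of width max|bag| − 1 = 1, and hence tw(G) ≤ 1.

Yes; width 1.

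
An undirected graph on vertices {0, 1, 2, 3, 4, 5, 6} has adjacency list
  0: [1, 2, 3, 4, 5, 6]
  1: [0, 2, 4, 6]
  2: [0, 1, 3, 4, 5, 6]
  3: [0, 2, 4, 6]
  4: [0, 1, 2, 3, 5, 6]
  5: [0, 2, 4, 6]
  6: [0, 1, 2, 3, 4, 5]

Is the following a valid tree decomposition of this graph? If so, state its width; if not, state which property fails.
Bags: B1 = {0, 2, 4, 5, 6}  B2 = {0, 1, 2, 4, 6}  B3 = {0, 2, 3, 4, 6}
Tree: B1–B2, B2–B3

Yes; width 4.

Every vertex of G appears in some bag (union = {0, 1, 2, 3, 4, 5, 6}); every edge is covered by a bag; and for each vertex v the set of bags containing v is connected in the bag tree. The decomposition is therefore valid. The largest bag has 5 vertices, so the width is 4.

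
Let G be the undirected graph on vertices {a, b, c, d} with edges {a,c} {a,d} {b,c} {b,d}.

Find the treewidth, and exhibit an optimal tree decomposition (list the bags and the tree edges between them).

The largest bag has 3 vertices, giving width 2; this decomposition certifies tw(G) ≤ 2. The edges b–c–a–d–b form a cycle, so G is not a tree and its treewidth is at least 2. The upper and lower bounds meet at 2, so that is the treewidth.

Treewidth 2.
One such decomposition:
Bags: B1 = {a, b, c}  B2 = {a, b, d}
Tree: B1–B2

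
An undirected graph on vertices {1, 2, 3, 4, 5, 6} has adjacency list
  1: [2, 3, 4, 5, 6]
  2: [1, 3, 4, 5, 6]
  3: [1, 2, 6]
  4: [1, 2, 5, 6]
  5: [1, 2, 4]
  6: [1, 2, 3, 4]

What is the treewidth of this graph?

A width-3 tree decomposition is:
Bags: B1 = {1, 2, 4, 6}  B2 = {1, 2, 4, 5}  B3 = {1, 2, 3, 6}
Tree: B1–B2, B1–B3
The largest bag has 4 vertices, giving width 3; this decomposition certifies tw(G) ≤ 3. For the lower bound, the 4 vertices {1, 2, 3, 6} are pairwise adjacent, and any tree decomposition puts a clique entirely inside one bag — forcing width ≥ 3. Hence tw(G) = 3 exactly.

3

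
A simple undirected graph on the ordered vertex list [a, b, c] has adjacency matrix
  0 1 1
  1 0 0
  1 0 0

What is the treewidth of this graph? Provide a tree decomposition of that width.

Each bag holds 2 vertices, so the decomposition has width 1, which upper-bounds the treewidth. Any graph with an edge has treewidth ≥ 1, and G has the edge a–c. Therefore the treewidth is 1.

Treewidth 1.
Bags: B1 = {a, c}  B2 = {a, b}
Tree: B1–B2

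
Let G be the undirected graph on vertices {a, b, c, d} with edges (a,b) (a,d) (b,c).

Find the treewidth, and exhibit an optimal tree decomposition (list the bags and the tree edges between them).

Each bag holds 2 vertices, so the decomposition has width 1, which upper-bounds the treewidth. Any graph with an edge has treewidth ≥ 1, and G has the edge a–b. Hence tw(G) = 1 exactly.

Treewidth 1.
One optimal decomposition is:
Bags: B1 = {a, b}  B2 = {a, d}  B3 = {b, c}
Tree: B1–B2, B1–B3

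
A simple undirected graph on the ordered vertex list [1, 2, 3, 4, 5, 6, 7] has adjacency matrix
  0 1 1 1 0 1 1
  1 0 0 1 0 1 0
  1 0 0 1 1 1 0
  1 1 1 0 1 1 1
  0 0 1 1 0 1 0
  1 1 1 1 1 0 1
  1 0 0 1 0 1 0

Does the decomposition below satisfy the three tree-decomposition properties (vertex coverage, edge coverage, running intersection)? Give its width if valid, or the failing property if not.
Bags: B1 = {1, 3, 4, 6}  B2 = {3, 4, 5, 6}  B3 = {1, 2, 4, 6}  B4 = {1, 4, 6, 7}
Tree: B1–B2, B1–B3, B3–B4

Yes; width 3.

Vertex coverage: the bags together contain {1, 2, 3, 4, 5, 6, 7}, the full vertex set. Edge coverage: each edge of G has both endpoints in at least one bag. Running intersection: for every vertex, the bags containing it form a connected subtree. All three properties hold, so this is a valid tree decomposition of width max|bag| − 1 = 3, and hence tw(G) ≤ 3.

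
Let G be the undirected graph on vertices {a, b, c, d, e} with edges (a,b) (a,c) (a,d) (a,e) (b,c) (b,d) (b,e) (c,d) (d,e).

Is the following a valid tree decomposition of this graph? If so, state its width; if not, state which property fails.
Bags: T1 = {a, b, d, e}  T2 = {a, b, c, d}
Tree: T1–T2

Yes; width 3.

Checking the three conditions: (i) the bags cover all of {a, b, c, d, e}; (ii) for each edge, some bag contains both endpoints; (iii) the bags containing any fixed vertex form a subtree. All hold, so the decomposition is valid with width 4 − 1 = 3.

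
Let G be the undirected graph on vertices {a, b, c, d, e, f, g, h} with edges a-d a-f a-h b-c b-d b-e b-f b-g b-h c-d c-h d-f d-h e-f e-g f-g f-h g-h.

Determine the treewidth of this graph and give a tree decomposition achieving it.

Treewidth 3.
Bags: B1 = {b, d, f, h}  B2 = {b, f, g, h}  B3 = {a, d, f, h}  B4 = {b, c, d, h}  B5 = {b, e, f, g}
Tree: B1–B2, B1–B3, B1–B4, B2–B5

Each bag holds 4 vertices, so the decomposition has width 3, which upper-bounds the treewidth. On the other hand G contains the 4-clique {b, c, d, h}. A clique must lie in a single bag of any decomposition, so no decomposition can have width below 3. The upper and lower bounds meet at 3, so that is the treewidth.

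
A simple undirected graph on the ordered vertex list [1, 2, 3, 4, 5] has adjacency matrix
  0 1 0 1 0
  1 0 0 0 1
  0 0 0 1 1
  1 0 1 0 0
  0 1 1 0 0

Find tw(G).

2

A width-2 tree decomposition is:
Bags: B1 = {2, 3, 5}  B2 = {2, 3, 4}  B3 = {1, 2, 4}
Tree: B1–B2, B2–B3
Every bag has size at most 3, so the width is 3 − 1 = 2 and tw(G) ≤ 2. The edges 2–5–3–4–1–2 form a cycle, so G is not a tree and its treewidth is at least 2. Combining the bounds, tw(G) = 2.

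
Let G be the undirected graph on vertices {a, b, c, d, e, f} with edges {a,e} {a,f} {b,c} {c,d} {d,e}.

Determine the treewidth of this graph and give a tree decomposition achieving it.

The largest bag has 2 vertices, giving width 1; this decomposition certifies tw(G) ≤ 1. G has an edge, so its treewidth is at least 1. Hence tw(G) = 1 exactly.

Treewidth 1.
One optimal decomposition is:
Bags: B1 = {a, f}  B2 = {a, e}  B3 = {d, e}  B4 = {c, d}  B5 = {b, c}
Tree: B1–B2, B2–B3, B3–B4, B4–B5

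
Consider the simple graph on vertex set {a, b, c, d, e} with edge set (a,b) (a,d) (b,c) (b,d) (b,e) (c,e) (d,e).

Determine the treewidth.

2

A width-2 tree decomposition is:
Bags: B1 = {a, b, d}  B2 = {b, d, e}  B3 = {b, c, e}
Tree: B1–B2, B2–B3
Each bag holds 3 vertices, so the decomposition has width 2, which upper-bounds the treewidth. For the lower bound, the 3 vertices {b, d, e} are pairwise adjacent, and any tree decomposition puts a clique entirely inside one bag — forcing width ≥ 2. The upper and lower bounds meet at 2, so that is the treewidth.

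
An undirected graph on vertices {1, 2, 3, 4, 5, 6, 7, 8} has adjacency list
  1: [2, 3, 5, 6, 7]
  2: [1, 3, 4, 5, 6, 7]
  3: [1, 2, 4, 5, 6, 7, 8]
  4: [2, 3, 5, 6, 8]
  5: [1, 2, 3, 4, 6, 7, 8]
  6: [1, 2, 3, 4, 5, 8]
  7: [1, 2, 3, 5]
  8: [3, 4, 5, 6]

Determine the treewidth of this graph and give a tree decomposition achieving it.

Each bag holds 5 vertices, so the decomposition has width 4, which upper-bounds the treewidth. Conversely, {3, 4, 5, 6, 8} is a clique of size 5, and the vertices of any clique must share a bag in every tree decomposition; so some bag has ≥ 5 vertices and tw(G) ≥ 4. Hence tw(G) = 4 exactly.

Treewidth 4.
One optimal decomposition is:
Bags: B1 = {1, 2, 3, 5, 6}  B2 = {2, 3, 4, 5, 6}  B3 = {1, 2, 3, 5, 7}  B4 = {3, 4, 5, 6, 8}
Tree: B1–B2, B1–B3, B2–B4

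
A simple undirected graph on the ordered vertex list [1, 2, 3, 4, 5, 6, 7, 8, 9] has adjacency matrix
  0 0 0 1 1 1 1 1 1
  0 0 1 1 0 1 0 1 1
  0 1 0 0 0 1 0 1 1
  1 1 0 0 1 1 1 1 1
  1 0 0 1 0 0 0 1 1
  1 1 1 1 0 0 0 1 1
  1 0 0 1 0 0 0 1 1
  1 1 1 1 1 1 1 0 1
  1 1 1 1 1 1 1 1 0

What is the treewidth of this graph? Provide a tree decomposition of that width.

Treewidth 4.
One such decomposition:
Bags: B1 = {1, 4, 7, 8, 9}  B2 = {1, 4, 6, 8, 9}  B3 = {1, 4, 5, 8, 9}  B4 = {2, 4, 6, 8, 9}  B5 = {2, 3, 6, 8, 9}
Tree: B1–B2, B2–B3, B2–B4, B4–B5

Each bag holds 5 vertices, so the decomposition has width 4, which upper-bounds the treewidth. Conversely, {2, 3, 6, 8, 9} is a clique of size 5, and the vertices of any clique must share a bag in every tree decomposition; so some bag has ≥ 5 vertices and tw(G) ≥ 4. Hence tw(G) = 4 exactly.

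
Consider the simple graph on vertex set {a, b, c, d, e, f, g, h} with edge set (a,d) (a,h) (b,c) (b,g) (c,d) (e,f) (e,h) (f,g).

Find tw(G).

A width-2 tree decomposition is:
Bags: B1 = {a, d, h}  B2 = {c, d, h}  B3 = {b, c, h}  B4 = {b, g, h}  B5 = {f, g, h}  B6 = {e, f, h}
Tree: B1–B2, B2–B3, B3–B4, B4–B5, B5–B6
The largest bag has 3 vertices, giving width 2; this decomposition certifies tw(G) ≤ 2. Since h–a–d–c–b–g–f–e–h is a cycle in G, G is not acyclic. Forests are exactly the graphs of treewidth ≤ 1, so tw(G) ≥ 2. The upper and lower bounds meet at 2, so that is the treewidth.

2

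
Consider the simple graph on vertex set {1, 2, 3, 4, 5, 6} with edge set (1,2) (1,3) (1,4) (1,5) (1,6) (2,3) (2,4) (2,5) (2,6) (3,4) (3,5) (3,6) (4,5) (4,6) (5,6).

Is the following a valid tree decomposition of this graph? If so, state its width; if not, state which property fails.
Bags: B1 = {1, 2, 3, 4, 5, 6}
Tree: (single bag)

Yes; width 5.

Every vertex of G appears in some bag (union = {1, 2, 3, 4, 5, 6}); every edge is covered by a bag; and for each vertex v the set of bags containing v is connected in the bag tree. The decomposition is therefore valid. The largest bag has 6 vertices, so the width is 5.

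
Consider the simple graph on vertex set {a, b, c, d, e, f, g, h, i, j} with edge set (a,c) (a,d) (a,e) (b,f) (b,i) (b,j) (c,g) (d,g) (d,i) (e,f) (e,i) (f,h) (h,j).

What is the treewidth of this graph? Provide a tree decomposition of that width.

Each bag holds 3 vertices, so the decomposition has width 2, which upper-bounds the treewidth. Since c–g–d–a–c is a cycle in G, G is not acyclic. Forests are exactly the graphs of treewidth ≤ 1, so tw(G) ≥ 2. Hence tw(G) = 2 exactly.

Treewidth 2.
One optimal decomposition is:
Bags: B1 = {a, c, g}  B2 = {a, d, g}  B3 = {a, d, e}  B4 = {d, e, i}  B5 = {e, f, i}  B6 = {b, f, i}  B7 = {b, f, h}  B8 = {b, h, j}
Tree: B1–B2, B2–B3, B3–B4, B4–B5, B5–B6, B6–B7, B7–B8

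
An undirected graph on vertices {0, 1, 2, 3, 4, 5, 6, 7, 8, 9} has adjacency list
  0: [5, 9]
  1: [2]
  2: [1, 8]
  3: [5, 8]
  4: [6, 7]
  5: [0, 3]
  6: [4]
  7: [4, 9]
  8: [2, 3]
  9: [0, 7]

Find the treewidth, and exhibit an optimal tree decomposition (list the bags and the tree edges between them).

The largest bag has 2 vertices, giving width 1; this decomposition certifies tw(G) ≤ 1. Any graph with an edge has treewidth ≥ 1, and G has the edge 6–4. Hence tw(G) = 1 exactly.

Treewidth 1.
Bags: B1 = {4, 6}  B2 = {4, 7}  B3 = {7, 9}  B4 = {0, 9}  B5 = {0, 5}  B6 = {3, 5}  B7 = {3, 8}  B8 = {2, 8}  B9 = {1, 2}
Tree: B1–B2, B2–B3, B3–B4, B4–B5, B5–B6, B6–B7, B7–B8, B8–B9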